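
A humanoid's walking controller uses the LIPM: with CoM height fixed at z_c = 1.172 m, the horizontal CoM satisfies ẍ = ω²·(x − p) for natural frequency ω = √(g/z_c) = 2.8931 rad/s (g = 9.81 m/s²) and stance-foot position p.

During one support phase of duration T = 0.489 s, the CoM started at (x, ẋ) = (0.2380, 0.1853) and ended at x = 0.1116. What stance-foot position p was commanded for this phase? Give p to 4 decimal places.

p = 0.4504

ωT = 2.8931·0.489 = 1.414726; cosh(ωT) = 2.179175, sinh(ωT) = 1.936183
x(T) = p + (x₀−p)·cosh(ωT) + (ẋ₀/ω)·sinh(ωT) ⇒ p·(1 − cosh) = x(T) − x₀·cosh − (ẋ₀/ω)·sinh
numerator   = 0.1116 − (0.2380)·2.179175 − (0.1853/2.8931)·1.936183 = -0.531054
denominator = 1 − 2.179175 = -1.179175
p = -0.531054 / -1.179175 = 0.4504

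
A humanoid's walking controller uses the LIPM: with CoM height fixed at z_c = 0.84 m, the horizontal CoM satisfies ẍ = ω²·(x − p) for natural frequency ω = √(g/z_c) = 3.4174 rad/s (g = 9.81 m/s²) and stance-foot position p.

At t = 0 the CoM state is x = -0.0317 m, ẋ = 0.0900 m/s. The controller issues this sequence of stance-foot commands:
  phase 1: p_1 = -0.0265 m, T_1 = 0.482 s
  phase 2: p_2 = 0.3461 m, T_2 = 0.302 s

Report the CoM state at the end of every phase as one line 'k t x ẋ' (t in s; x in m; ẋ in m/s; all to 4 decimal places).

1 0.4820 0.0253 0.1979
2 0.7840 -0.0903 -1.0301

phase 1: p=-0.0265, T=0.482, ωT=1.647187, cosh=2.692472, sinh=2.499881; start (x,ẋ)=(-0.031700, 0.090000) → end (x,ẋ)=(0.025336, 0.197898)
phase 2: p=0.3461, T=0.302, ωT=1.032055, cosh=1.581551, sinh=1.225277; start (x,ẋ)=(0.025336, 0.197898) → end (x,ẋ)=(-0.090251, -1.030138)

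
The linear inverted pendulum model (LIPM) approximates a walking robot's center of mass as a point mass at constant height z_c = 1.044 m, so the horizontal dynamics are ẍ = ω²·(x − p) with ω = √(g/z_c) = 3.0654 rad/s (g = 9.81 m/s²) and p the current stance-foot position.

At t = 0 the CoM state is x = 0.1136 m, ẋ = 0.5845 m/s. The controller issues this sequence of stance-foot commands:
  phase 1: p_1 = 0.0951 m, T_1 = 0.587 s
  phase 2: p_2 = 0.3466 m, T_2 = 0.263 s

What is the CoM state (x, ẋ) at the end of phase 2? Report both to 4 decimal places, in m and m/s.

phase 1: p=0.0951, T=0.587, ωT=1.799390, cosh=3.105678, sinh=2.940279; start (x,ẋ)=(0.113600, 0.584500) → end (x,ẋ)=(0.713197, 1.982012)
phase 2: p=0.3466, T=0.263, ωT=0.806200, cosh=1.342967, sinh=0.896415; start (x,ẋ)=(0.713197, 1.982012) → end (x,ẋ)=(1.418528, 3.669139)

x = 1.4185, ẋ = 3.6691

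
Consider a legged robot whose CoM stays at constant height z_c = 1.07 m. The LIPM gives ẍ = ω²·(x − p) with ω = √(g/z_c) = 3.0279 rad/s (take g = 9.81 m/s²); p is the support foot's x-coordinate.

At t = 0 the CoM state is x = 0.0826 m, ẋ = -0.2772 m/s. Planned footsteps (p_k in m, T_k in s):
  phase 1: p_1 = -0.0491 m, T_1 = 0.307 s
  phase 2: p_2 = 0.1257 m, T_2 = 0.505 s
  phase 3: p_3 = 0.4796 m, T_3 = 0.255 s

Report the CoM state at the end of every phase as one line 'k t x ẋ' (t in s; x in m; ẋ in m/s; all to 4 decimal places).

1 0.3070 0.0458 0.0206
2 0.8120 -0.0523 -0.4820
3 1.0670 -0.3544 -2.0038

phase 1: p=-0.0491, T=0.307, ωT=0.929565, cosh=1.464066, sinh=1.069341; start (x,ẋ)=(0.082600, -0.277200) → end (x,ẋ)=(0.045821, 0.020587)
phase 2: p=0.1257, T=0.505, ωT=1.529089, cosh=2.415353, sinh=2.198620; start (x,ẋ)=(0.045821, 0.020587) → end (x,ẋ)=(-0.052288, -0.482047)
phase 3: p=0.4796, T=0.255, ωT=0.772114, cosh=1.313186, sinh=0.851151; start (x,ẋ)=(-0.052288, -0.482047) → end (x,ẋ)=(-0.354373, -2.003800)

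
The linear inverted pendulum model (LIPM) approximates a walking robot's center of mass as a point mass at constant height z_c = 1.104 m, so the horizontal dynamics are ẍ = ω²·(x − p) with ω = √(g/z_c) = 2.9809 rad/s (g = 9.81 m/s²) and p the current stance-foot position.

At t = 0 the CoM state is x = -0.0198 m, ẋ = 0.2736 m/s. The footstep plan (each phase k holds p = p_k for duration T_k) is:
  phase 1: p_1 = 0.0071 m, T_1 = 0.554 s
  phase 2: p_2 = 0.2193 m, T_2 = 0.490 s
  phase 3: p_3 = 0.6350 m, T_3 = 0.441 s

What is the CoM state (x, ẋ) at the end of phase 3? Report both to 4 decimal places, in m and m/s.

phase 1: p=0.0071, T=0.554, ωT=1.651419, cosh=2.703075, sinh=2.511297; start (x,ẋ)=(-0.019800, 0.273600) → end (x,ẋ)=(0.164885, 0.538190)
phase 2: p=0.2193, T=0.490, ωT=1.460641, cosh=2.270404, sinh=2.038317; start (x,ẋ)=(0.164885, 0.538190) → end (x,ẋ)=(0.463766, 0.891282)
phase 3: p=0.6350, T=0.441, ωT=1.314577, cosh=1.995882, sinh=1.727294; start (x,ẋ)=(0.463766, 0.891282) → end (x,ẋ)=(0.809695, 0.897230)

x = 0.8097, ẋ = 0.8972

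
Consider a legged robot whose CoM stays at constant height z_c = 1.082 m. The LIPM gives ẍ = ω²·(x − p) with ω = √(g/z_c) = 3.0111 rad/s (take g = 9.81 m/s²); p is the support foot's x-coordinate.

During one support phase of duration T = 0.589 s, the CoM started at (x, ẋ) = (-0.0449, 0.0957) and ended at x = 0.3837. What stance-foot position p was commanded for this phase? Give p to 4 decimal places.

ωT = 3.0111·0.589 = 1.773538; cosh(ωT) = 3.030696, sinh(ωT) = 2.860965
x(T) = p + (x₀−p)·cosh(ωT) + (ẋ₀/ω)·sinh(ωT) ⇒ p·(1 − cosh) = x(T) − x₀·cosh − (ẋ₀/ω)·sinh
numerator   = 0.3837 − (-0.0449)·3.030696 − (0.0957/3.0111)·2.860965 = 0.428850
denominator = 1 − 3.030696 = -2.030696
p = 0.428850 / -2.030696 = -0.2112

p = -0.2112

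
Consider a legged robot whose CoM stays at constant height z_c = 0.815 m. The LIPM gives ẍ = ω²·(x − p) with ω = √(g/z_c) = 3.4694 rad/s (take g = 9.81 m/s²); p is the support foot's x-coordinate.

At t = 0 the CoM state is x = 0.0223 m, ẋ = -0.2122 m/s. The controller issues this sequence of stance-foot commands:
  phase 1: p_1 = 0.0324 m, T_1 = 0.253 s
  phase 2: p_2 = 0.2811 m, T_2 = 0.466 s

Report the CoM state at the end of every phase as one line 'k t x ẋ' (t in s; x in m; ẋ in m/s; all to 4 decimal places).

1 0.2530 -0.0427 -0.3342
2 0.7190 -0.7995 -3.5923

phase 1: p=0.0324, T=0.253, ωT=0.877758, cosh=1.410607, sinh=0.994894; start (x,ẋ)=(0.022300, -0.212200) → end (x,ẋ)=(-0.042698, -0.334193)
phase 2: p=0.2811, T=0.466, ωT=1.616740, cosh=2.617595, sinh=2.419051; start (x,ẋ)=(-0.042698, -0.334193) → end (x,ẋ)=(-0.799490, -3.592308)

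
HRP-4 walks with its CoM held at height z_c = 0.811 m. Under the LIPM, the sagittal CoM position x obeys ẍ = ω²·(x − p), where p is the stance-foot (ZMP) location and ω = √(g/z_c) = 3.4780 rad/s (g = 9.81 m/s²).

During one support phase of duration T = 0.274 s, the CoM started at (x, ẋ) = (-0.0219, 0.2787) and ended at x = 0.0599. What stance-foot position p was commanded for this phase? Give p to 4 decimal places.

p = -0.0083

ωT = 3.4780·0.274 = 0.952972; cosh(ωT) = 1.489500, sinh(ωT) = 1.103906
x(T) = p + (x₀−p)·cosh(ωT) + (ẋ₀/ω)·sinh(ωT) ⇒ p·(1 − cosh) = x(T) − x₀·cosh − (ẋ₀/ω)·sinh
numerator   = 0.0599 − (-0.0219)·1.489500 − (0.2787/3.4780)·1.103906 = 0.004062
denominator = 1 − 1.489500 = -0.489500
p = 0.004062 / -0.489500 = -0.0083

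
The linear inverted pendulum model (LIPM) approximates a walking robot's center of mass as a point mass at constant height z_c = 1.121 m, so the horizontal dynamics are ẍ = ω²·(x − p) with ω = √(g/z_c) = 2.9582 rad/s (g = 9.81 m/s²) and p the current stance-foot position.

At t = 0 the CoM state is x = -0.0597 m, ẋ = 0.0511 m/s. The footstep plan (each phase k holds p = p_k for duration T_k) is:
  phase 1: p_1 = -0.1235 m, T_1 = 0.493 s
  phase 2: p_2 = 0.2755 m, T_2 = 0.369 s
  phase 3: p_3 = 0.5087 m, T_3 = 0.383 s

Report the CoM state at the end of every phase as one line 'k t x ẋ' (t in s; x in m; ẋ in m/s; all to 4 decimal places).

1 0.4930 0.0562 0.4995
2 0.8620 0.1352 -0.0296
3 1.2450 -0.1452 -1.5881

phase 1: p=-0.1235, T=0.493, ωT=1.458393, cosh=2.265827, sinh=2.033217; start (x,ẋ)=(-0.059700, 0.051100) → end (x,ẋ)=(0.056182, 0.499519)
phase 2: p=0.2755, T=0.369, ωT=1.091576, cosh=1.657326, sinh=1.321639; start (x,ẋ)=(0.056182, 0.499519) → end (x,ẋ)=(0.135189, -0.029597)
phase 3: p=0.5087, T=0.383, ωT=1.132991, cosh=1.713498, sinh=1.391430; start (x,ẋ)=(0.135189, -0.029597) → end (x,ẋ)=(-0.145232, -1.588134)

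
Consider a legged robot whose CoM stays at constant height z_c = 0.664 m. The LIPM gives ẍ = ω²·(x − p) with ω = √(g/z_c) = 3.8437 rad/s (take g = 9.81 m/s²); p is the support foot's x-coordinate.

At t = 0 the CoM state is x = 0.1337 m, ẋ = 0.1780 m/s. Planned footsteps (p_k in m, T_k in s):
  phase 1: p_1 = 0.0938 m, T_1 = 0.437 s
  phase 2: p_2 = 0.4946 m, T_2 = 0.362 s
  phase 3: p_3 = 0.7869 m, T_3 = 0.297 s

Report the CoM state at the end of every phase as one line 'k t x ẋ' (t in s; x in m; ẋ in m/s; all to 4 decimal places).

phase 1: p=0.0938, T=0.437, ωT=1.679697, cosh=2.775180, sinh=2.588750; start (x,ẋ)=(0.133700, 0.178000) → end (x,ẋ)=(0.324414, 0.891002)
phase 2: p=0.4946, T=0.362, ωT=1.391419, cosh=2.134637, sinh=1.885915; start (x,ẋ)=(0.324414, 0.891002) → end (x,ẋ)=(0.568485, 0.668303)
phase 3: p=0.7869, T=0.297, ωT=1.141579, cosh=1.725512, sinh=1.406197; start (x,ẋ)=(0.568485, 0.668303) → end (x,ẋ)=(0.654517, -0.027371)

1 0.4370 0.3244 0.8910
2 0.7990 0.5685 0.6683
3 1.0960 0.6545 -0.0274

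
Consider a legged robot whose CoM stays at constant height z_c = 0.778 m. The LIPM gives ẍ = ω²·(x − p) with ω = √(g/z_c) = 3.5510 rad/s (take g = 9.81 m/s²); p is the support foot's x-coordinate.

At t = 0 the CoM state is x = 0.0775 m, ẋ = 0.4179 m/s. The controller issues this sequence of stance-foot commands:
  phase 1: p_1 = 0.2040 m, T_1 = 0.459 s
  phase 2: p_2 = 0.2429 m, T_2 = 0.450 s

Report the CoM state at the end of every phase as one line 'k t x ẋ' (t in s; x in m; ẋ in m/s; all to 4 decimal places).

phase 1: p=0.2040, T=0.459, ωT=1.629909, cosh=2.649679, sinh=2.453731; start (x,ẋ)=(0.077500, 0.417900) → end (x,ẋ)=(0.157583, 0.005081)
phase 2: p=0.2429, T=0.450, ωT=1.597950, cosh=2.572600, sinh=2.370289; start (x,ẋ)=(0.157583, 0.005081) → end (x,ẋ)=(0.026806, -0.705030)

1 0.4590 0.1576 0.0051
2 0.9090 0.0268 -0.7050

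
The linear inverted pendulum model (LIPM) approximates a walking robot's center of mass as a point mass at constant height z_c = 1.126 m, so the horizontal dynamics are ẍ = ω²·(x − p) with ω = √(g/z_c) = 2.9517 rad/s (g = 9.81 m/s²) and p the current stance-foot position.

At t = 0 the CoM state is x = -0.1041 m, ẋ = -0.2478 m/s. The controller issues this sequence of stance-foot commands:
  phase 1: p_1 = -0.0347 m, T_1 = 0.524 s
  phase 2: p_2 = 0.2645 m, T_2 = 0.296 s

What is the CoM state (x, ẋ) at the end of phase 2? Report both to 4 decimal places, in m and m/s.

x = -1.0183, ẋ = -3.4217

phase 1: p=-0.0347, T=0.524, ωT=1.546691, cosh=2.454428, sinh=2.241477; start (x,ẋ)=(-0.104100, -0.247800) → end (x,ẋ)=(-0.393213, -1.067369)
phase 2: p=0.2645, T=0.296, ωT=0.873703, cosh=1.406585, sinh=0.989182; start (x,ẋ)=(-0.393213, -1.067369) → end (x,ẋ)=(-1.018329, -3.421714)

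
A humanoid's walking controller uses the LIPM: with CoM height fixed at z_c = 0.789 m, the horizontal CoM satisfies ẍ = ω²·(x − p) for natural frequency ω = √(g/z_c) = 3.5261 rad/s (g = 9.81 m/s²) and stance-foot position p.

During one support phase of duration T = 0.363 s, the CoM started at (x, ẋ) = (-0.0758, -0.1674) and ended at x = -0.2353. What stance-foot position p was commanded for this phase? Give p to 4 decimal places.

ωT = 3.5261·0.363 = 1.279974; cosh(ωT) = 1.937296, sinh(ωT) = 1.659251
x(T) = p + (x₀−p)·cosh(ωT) + (ẋ₀/ω)·sinh(ωT) ⇒ p·(1 − cosh) = x(T) − x₀·cosh − (ẋ₀/ω)·sinh
numerator   = -0.2353 − (-0.0758)·1.937296 − (-0.1674/3.5261)·1.659251 = -0.009681
denominator = 1 − 1.937296 = -0.937296
p = -0.009681 / -0.937296 = 0.0103

p = 0.0103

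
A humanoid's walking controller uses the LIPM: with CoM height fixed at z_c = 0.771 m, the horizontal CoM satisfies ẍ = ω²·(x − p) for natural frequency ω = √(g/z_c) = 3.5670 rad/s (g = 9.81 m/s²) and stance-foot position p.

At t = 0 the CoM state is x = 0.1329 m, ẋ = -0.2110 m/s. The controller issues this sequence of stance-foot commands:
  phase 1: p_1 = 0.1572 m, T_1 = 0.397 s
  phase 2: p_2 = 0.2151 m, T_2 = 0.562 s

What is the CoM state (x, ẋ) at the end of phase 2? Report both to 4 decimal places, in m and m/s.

x = -1.2797, ẋ = -5.3081

phase 1: p=0.1572, T=0.397, ωT=1.416099, cosh=2.181836, sinh=1.939177; start (x,ẋ)=(0.132900, -0.211000) → end (x,ẋ)=(-0.010527, -0.628452)
phase 2: p=0.2151, T=0.562, ωT=2.004654, cosh=3.779116, sinh=3.644409; start (x,ẋ)=(-0.010527, -0.628452) → end (x,ẋ)=(-1.279662, -5.308059)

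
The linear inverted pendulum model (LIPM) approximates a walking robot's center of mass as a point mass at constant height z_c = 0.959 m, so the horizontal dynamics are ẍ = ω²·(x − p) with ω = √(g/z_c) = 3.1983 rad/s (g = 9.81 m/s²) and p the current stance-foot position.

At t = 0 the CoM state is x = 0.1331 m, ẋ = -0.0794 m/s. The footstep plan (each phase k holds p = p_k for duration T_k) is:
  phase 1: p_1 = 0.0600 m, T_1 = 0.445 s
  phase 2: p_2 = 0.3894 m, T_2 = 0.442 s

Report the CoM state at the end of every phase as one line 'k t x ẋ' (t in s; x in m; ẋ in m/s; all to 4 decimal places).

1 0.4450 0.1720 0.2827
2 0.8870 0.0870 -0.7293

phase 1: p=0.0600, T=0.445, ωT=1.423244, cosh=2.195746, sinh=1.954815; start (x,ẋ)=(0.133100, -0.079400) → end (x,ẋ)=(0.171979, 0.282685)
phase 2: p=0.3894, T=0.442, ωT=1.413649, cosh=2.177091, sinh=1.933837; start (x,ẋ)=(0.171979, 0.282685) → end (x,ẋ)=(0.086980, -0.729313)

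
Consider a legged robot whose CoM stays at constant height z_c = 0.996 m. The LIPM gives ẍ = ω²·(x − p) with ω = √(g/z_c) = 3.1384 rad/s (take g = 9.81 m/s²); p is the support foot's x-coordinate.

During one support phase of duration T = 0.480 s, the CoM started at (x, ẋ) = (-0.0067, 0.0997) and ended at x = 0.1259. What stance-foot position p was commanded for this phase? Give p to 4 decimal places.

p = -0.0539

ωT = 3.1384·0.480 = 1.506432; cosh(ωT) = 2.366154, sinh(ωT) = 2.144454
x(T) = p + (x₀−p)·cosh(ωT) + (ẋ₀/ω)·sinh(ωT) ⇒ p·(1 − cosh) = x(T) − x₀·cosh − (ẋ₀/ω)·sinh
numerator   = 0.1259 − (-0.0067)·2.366154 − (0.0997/3.1384)·2.144454 = 0.073629
denominator = 1 − 2.366154 = -1.366154
p = 0.073629 / -1.366154 = -0.0539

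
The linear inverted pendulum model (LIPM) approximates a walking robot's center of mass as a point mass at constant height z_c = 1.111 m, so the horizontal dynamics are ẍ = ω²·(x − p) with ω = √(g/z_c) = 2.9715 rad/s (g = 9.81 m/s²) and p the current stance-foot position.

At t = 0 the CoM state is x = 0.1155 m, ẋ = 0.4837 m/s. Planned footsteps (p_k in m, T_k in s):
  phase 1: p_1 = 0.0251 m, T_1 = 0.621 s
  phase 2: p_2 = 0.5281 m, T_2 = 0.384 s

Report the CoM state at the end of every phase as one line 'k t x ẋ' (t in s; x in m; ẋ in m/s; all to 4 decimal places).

1 0.6210 0.8207 2.3981
2 1.0050 2.1669 5.3580

phase 1: p=0.0251, T=0.621, ωT=1.845301, cosh=3.243993, sinh=3.086015; start (x,ẋ)=(0.115500, 0.483700) → end (x,ẋ)=(0.820698, 2.398096)
phase 2: p=0.5281, T=0.384, ωT=1.141056, cosh=1.724777, sinh=1.405295; start (x,ẋ)=(0.820698, 2.398096) → end (x,ẋ)=(2.166884, 5.358020)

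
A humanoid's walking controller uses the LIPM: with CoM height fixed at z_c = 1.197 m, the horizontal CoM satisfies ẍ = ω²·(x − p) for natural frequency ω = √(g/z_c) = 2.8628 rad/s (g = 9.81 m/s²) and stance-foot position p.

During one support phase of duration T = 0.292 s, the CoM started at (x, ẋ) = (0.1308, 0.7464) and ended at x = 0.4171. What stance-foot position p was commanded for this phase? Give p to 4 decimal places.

p = 0.0172

ωT = 2.8628·0.292 = 0.835938; cosh(ωT) = 1.370222, sinh(ωT) = 0.936754
x(T) = p + (x₀−p)·cosh(ωT) + (ẋ₀/ω)·sinh(ωT) ⇒ p·(1 − cosh) = x(T) − x₀·cosh − (ẋ₀/ω)·sinh
numerator   = 0.4171 − (0.1308)·1.370222 − (0.7464/2.8628)·0.936754 = -0.006359
denominator = 1 − 1.370222 = -0.370222
p = -0.006359 / -0.370222 = 0.0172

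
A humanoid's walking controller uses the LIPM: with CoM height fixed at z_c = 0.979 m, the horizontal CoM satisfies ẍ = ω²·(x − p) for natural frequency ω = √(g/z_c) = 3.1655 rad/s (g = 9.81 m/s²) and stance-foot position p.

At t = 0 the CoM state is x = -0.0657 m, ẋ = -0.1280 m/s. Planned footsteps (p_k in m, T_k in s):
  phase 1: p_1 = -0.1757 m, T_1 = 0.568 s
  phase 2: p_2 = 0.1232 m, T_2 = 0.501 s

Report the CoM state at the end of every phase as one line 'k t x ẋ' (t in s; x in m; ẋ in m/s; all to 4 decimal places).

phase 1: p=-0.1757, T=0.568, ωT=1.798004, cosh=3.101607, sinh=2.935978; start (x,ẋ)=(-0.065700, -0.128000) → end (x,ẋ)=(0.046758, 0.625316)
phase 2: p=0.1232, T=0.501, ωT=1.585916, cosh=2.544260, sinh=2.339500; start (x,ẋ)=(0.046758, 0.625316) → end (x,ẋ)=(0.390858, 1.024860)

1 0.5680 0.0468 0.6253
2 1.0690 0.3909 1.0249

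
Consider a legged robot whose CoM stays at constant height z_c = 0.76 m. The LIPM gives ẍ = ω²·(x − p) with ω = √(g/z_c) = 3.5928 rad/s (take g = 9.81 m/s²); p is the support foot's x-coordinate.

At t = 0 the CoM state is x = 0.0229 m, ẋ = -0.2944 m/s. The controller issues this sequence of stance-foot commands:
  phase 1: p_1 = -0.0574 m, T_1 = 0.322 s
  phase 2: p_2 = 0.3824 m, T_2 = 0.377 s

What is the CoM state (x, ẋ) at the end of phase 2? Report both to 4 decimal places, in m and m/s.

x = -0.5299, ẋ = -2.9174

phase 1: p=-0.0574, T=0.322, ωT=1.156882, cosh=1.747233, sinh=1.432768; start (x,ẋ)=(0.022900, -0.294400) → end (x,ẋ)=(-0.034501, -0.101029)
phase 2: p=0.3824, T=0.377, ωT=1.354486, cosh=2.066424, sinh=1.808344; start (x,ẋ)=(-0.034501, -0.101029) → end (x,ẋ)=(-0.529944, -2.917379)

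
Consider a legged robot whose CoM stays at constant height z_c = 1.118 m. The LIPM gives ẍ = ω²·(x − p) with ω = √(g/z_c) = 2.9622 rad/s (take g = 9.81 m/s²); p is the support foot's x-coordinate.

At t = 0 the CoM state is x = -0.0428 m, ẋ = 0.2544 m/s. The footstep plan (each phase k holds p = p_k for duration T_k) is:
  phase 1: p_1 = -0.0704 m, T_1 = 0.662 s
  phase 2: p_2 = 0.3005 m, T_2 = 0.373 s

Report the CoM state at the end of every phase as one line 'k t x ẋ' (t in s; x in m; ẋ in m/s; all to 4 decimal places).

phase 1: p=-0.0704, T=0.662, ωT=1.960976, cosh=3.623492, sinh=3.482771; start (x,ẋ)=(-0.042800, 0.254400) → end (x,ẋ)=(0.328716, 1.206556)
phase 2: p=0.3005, T=0.373, ωT=1.104901, cosh=1.675084, sinh=1.343840; start (x,ẋ)=(0.328716, 1.206556) → end (x,ẋ)=(0.895134, 2.133403)

1 0.6620 0.3287 1.2066
2 1.0350 0.8951 2.1334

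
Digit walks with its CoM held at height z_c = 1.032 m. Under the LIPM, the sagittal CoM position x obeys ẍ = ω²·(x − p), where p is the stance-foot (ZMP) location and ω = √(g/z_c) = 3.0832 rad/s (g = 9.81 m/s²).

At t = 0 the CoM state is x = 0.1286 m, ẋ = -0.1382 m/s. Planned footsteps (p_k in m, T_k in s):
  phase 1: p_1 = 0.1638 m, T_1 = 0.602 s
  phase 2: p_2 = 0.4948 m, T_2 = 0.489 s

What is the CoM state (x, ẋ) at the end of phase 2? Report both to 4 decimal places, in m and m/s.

phase 1: p=0.1638, T=0.602, ωT=1.856086, cosh=3.277465, sinh=3.121181; start (x,ẋ)=(0.128600, -0.138200) → end (x,ẋ)=(-0.091469, -0.791683)
phase 2: p=0.4948, T=0.489, ωT=1.507685, cosh=2.368842, sinh=2.147420; start (x,ẋ)=(-0.091469, -0.791683) → end (x,ẋ)=(-1.445379, -5.757018)

x = -1.4454, ẋ = -5.7570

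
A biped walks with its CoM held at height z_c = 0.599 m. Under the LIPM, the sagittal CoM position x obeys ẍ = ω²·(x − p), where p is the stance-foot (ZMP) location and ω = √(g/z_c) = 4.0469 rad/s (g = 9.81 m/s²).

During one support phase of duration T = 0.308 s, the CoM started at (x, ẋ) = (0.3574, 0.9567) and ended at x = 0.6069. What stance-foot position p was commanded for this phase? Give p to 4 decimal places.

p = 0.5020

ωT = 4.0469·0.308 = 1.246445; cosh(ωT) = 1.882741, sinh(ωT) = 1.595216
x(T) = p + (x₀−p)·cosh(ωT) + (ẋ₀/ω)·sinh(ωT) ⇒ p·(1 − cosh) = x(T) − x₀·cosh − (ẋ₀/ω)·sinh
numerator   = 0.6069 − (0.3574)·1.882741 − (0.9567/4.0469)·1.595216 = -0.443106
denominator = 1 − 1.882741 = -0.882741
p = -0.443106 / -0.882741 = 0.5020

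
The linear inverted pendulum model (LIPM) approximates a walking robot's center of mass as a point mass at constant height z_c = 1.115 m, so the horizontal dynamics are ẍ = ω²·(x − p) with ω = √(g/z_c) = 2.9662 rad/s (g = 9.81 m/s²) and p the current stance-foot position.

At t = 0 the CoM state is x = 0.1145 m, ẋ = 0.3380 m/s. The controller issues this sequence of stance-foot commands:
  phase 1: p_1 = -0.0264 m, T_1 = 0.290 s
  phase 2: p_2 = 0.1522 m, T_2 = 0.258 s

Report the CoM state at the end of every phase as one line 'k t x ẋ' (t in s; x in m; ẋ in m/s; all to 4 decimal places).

phase 1: p=-0.0264, T=0.290, ωT=0.860198, cosh=1.393353, sinh=0.970275; start (x,ẋ)=(0.114500, 0.338000) → end (x,ẋ)=(0.280487, 0.876468)
phase 2: p=0.1522, T=0.258, ωT=0.765280, cosh=1.307400, sinh=0.842196; start (x,ẋ)=(0.280487, 0.876468) → end (x,ẋ)=(0.568778, 1.466370)

1 0.2900 0.2805 0.8765
2 0.5480 0.5688 1.4664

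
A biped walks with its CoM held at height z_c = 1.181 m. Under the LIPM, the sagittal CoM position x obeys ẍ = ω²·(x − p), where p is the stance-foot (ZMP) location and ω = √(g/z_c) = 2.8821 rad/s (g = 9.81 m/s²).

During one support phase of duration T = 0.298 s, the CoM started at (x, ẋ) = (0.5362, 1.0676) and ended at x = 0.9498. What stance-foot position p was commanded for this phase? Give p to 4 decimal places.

ωT = 2.8821·0.298 = 0.858866; cosh(ωT) = 1.392062, sinh(ωT) = 0.968420
x(T) = p + (x₀−p)·cosh(ωT) + (ẋ₀/ω)·sinh(ωT) ⇒ p·(1 − cosh) = x(T) − x₀·cosh − (ẋ₀/ω)·sinh
numerator   = 0.9498 − (0.5362)·1.392062 − (1.0676/2.8821)·0.968420 = -0.155350
denominator = 1 − 1.392062 = -0.392062
p = -0.155350 / -0.392062 = 0.3962

p = 0.3962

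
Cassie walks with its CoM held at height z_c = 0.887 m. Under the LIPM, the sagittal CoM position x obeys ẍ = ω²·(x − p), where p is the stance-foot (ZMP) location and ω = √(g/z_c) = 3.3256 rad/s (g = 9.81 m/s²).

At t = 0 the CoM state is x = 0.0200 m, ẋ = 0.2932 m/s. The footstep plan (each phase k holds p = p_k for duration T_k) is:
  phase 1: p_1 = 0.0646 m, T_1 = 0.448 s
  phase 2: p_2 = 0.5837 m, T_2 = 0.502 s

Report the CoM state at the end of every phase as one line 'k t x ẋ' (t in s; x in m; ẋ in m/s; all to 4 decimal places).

phase 1: p=0.0646, T=0.448, ωT=1.489869, cosh=2.330958, sinh=2.105556; start (x,ẋ)=(0.020000, 0.293200) → end (x,ẋ)=(0.146275, 0.371137)
phase 2: p=0.5837, T=0.502, ωT=1.669451, cosh=2.748802, sinh=2.560451; start (x,ẋ)=(0.146275, 0.371137) → end (x,ẋ)=(-0.332949, -2.704511)

1 0.4480 0.1463 0.3711
2 0.9500 -0.3329 -2.7045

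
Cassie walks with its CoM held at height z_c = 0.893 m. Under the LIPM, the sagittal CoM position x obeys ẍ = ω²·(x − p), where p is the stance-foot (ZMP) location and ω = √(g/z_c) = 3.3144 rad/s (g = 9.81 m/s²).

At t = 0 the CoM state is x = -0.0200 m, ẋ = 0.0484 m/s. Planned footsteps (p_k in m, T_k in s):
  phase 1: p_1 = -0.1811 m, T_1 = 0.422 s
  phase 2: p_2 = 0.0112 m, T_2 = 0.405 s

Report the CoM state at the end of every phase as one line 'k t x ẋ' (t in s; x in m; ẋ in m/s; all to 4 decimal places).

1 0.4220 0.1928 1.1193
2 0.8270 0.9847 3.3617

phase 1: p=-0.1811, T=0.422, ωT=1.398677, cosh=2.148381, sinh=1.901457; start (x,ẋ)=(-0.020000, 0.048400) → end (x,ẋ)=(0.192771, 1.119264)
phase 2: p=0.0112, T=0.405, ωT=1.342332, cosh=2.044598, sinh=1.783362; start (x,ẋ)=(0.192771, 1.119264) → end (x,ẋ)=(0.984676, 3.361671)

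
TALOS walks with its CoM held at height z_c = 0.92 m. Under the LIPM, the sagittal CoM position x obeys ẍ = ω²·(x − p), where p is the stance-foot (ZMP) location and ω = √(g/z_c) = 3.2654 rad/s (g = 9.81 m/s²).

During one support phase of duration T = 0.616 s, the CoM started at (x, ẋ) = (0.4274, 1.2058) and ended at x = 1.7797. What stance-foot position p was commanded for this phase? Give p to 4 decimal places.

ωT = 3.2654·0.616 = 2.011486; cosh(ωT) = 3.804104, sinh(ωT) = 3.670315
x(T) = p + (x₀−p)·cosh(ωT) + (ẋ₀/ω)·sinh(ωT) ⇒ p·(1 − cosh) = x(T) − x₀·cosh − (ẋ₀/ω)·sinh
numerator   = 1.7797 − (0.4274)·3.804104 − (1.2058/3.2654)·3.670315 = -1.201495
denominator = 1 − 3.804104 = -2.804104
p = -1.201495 / -2.804104 = 0.4285

p = 0.4285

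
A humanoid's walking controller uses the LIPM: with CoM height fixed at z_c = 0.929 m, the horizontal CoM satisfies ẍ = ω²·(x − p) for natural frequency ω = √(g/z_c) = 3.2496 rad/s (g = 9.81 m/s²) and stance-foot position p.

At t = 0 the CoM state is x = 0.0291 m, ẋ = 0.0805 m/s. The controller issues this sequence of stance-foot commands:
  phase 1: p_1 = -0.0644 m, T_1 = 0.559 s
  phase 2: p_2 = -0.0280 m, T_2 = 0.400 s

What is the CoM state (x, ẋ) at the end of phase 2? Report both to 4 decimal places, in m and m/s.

phase 1: p=-0.0644, T=0.559, ωT=1.816526, cosh=3.156523, sinh=2.993934; start (x,ẋ)=(0.029100, 0.080500) → end (x,ẋ)=(0.304901, 1.163770)
phase 2: p=-0.0280, T=0.400, ωT=1.299840, cosh=1.970643, sinh=1.698067; start (x,ẋ)=(0.304901, 1.163770) → end (x,ẋ)=(1.236154, 4.130338)

x = 1.2362, ẋ = 4.1303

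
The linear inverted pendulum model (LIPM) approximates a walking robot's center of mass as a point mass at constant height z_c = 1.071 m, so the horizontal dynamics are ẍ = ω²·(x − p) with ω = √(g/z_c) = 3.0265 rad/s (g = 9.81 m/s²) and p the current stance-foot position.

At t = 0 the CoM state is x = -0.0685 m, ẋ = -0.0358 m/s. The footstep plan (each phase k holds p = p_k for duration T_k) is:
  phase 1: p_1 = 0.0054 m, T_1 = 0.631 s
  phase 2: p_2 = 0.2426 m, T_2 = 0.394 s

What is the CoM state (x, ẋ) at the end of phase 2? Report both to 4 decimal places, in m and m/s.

x = -1.1392, ẋ = -3.9556

phase 1: p=0.0054, T=0.631, ωT=1.909722, cosh=3.449665, sinh=3.301543; start (x,ẋ)=(-0.068500, -0.035800) → end (x,ẋ)=(-0.288584, -0.861916)
phase 2: p=0.2426, T=0.394, ωT=1.192441, cosh=1.799297, sinh=1.495818; start (x,ẋ)=(-0.288584, -0.861916) → end (x,ẋ)=(-1.139151, -3.955560)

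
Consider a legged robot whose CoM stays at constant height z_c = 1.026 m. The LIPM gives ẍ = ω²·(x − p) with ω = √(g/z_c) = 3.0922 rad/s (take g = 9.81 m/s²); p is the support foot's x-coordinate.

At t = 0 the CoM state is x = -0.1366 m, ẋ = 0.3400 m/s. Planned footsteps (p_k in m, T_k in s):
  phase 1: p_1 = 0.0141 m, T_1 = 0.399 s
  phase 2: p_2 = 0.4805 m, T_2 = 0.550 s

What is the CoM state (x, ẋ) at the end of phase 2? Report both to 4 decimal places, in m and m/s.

phase 1: p=0.0141, T=0.399, ωT=1.233788, cosh=1.862700, sinh=1.571513; start (x,ẋ)=(-0.136600, 0.340000) → end (x,ẋ)=(-0.093815, -0.098998)
phase 2: p=0.4805, T=0.550, ωT=1.700710, cosh=2.830195, sinh=2.647641; start (x,ẋ)=(-0.093815, -0.098998) → end (x,ẋ)=(-1.229688, -4.982119)

x = -1.2297, ẋ = -4.9821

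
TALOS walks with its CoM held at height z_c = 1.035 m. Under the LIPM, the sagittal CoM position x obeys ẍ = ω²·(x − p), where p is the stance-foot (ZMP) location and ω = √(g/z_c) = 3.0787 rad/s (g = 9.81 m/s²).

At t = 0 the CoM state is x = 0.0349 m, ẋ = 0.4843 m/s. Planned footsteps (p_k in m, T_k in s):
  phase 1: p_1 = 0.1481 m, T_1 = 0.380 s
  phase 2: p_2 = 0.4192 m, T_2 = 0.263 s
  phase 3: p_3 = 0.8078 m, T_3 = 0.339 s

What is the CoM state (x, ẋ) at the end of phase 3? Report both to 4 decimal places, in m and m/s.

phase 1: p=0.1481, T=0.380, ωT=1.169906, cosh=1.766043, sinh=1.455647; start (x,ẋ)=(0.034900, 0.484300) → end (x,ẋ)=(0.177167, 0.347989)
phase 2: p=0.4192, T=0.263, ωT=0.809698, cosh=1.346111, sinh=0.901119; start (x,ẋ)=(0.177167, 0.347989) → end (x,ẋ)=(0.195251, -0.203035)
phase 3: p=0.8078, T=0.339, ωT=1.043679, cosh=1.595901, sinh=1.243745; start (x,ẋ)=(0.195251, -0.203035) → end (x,ẋ)=(-0.251790, -2.669545)

x = -0.2518, ẋ = -2.6695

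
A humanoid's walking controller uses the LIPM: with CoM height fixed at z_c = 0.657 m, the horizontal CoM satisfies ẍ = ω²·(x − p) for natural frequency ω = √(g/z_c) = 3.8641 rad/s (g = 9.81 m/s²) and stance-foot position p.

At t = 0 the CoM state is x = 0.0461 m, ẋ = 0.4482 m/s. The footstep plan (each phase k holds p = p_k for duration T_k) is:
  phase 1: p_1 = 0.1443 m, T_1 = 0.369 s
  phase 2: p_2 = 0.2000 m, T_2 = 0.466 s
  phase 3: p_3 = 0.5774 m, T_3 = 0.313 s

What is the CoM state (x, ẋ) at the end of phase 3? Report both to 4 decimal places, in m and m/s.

x = 0.0720, ẋ = -1.4974

phase 1: p=0.1443, T=0.369, ωT=1.425853, cosh=2.200855, sinh=1.960551; start (x,ẋ)=(0.046100, 0.448200) → end (x,ẋ)=(0.155582, 0.242483)
phase 2: p=0.2000, T=0.466, ωT=1.800671, cosh=3.109447, sinh=2.944259; start (x,ẋ)=(0.155582, 0.242483) → end (x,ẋ)=(0.246645, 0.248647)
phase 3: p=0.5774, T=0.313, ωT=1.209463, cosh=1.825021, sinh=1.526664; start (x,ẋ)=(0.246645, 0.248647) → end (x,ẋ)=(0.072002, -1.497399)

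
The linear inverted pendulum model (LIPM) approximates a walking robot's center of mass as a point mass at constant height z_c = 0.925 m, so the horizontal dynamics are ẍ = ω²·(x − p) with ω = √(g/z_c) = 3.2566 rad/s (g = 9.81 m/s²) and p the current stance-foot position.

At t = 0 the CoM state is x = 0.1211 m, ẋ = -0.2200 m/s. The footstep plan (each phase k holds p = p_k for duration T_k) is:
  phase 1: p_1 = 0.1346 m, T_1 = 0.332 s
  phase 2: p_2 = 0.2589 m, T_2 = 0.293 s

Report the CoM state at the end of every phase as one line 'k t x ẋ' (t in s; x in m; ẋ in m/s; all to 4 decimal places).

phase 1: p=0.1346, T=0.332, ωT=1.081191, cosh=1.643690, sinh=1.304499; start (x,ẋ)=(0.121100, -0.220000) → end (x,ẋ)=(0.024285, -0.418963)
phase 2: p=0.2589, T=0.293, ωT=0.954184, cosh=1.490838, sinh=1.105712; start (x,ẋ)=(0.024285, -0.418963) → end (x,ẋ)=(-0.233124, -1.469424)

1 0.3320 0.0243 -0.4190
2 0.6250 -0.2331 -1.4694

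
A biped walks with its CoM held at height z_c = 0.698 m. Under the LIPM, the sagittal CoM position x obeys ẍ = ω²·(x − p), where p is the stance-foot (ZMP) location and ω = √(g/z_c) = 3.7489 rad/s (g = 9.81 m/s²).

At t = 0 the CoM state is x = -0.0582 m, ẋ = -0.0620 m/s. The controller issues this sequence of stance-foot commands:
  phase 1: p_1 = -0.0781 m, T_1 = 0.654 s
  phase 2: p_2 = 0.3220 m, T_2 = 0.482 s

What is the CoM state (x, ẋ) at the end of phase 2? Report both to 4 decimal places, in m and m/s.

x = -0.8104, ẋ = -4.0010

phase 1: p=-0.0781, T=0.654, ωT=2.451781, cosh=5.847570, sinh=5.761430; start (x,ẋ)=(-0.058200, -0.062000) → end (x,ẋ)=(-0.057017, 0.067271)
phase 2: p=0.3220, T=0.482, ωT=1.806970, cosh=3.128055, sinh=2.963904; start (x,ẋ)=(-0.057017, 0.067271) → end (x,ẋ)=(-0.810401, -4.000974)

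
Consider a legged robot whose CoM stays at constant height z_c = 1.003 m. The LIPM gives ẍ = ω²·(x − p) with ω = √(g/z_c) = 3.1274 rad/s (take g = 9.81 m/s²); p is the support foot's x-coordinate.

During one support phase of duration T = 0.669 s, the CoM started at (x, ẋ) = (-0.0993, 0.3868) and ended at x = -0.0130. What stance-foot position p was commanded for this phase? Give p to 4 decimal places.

ωT = 3.1274·0.669 = 2.092231; cosh(ωT) = 4.113191, sinh(ωT) = 3.989779
x(T) = p + (x₀−p)·cosh(ωT) + (ẋ₀/ω)·sinh(ωT) ⇒ p·(1 − cosh) = x(T) − x₀·cosh − (ẋ₀/ω)·sinh
numerator   = -0.0130 − (-0.0993)·4.113191 − (0.3868/3.1274)·3.989779 = -0.098020
denominator = 1 − 4.113191 = -3.113191
p = -0.098020 / -3.113191 = 0.0315

p = 0.0315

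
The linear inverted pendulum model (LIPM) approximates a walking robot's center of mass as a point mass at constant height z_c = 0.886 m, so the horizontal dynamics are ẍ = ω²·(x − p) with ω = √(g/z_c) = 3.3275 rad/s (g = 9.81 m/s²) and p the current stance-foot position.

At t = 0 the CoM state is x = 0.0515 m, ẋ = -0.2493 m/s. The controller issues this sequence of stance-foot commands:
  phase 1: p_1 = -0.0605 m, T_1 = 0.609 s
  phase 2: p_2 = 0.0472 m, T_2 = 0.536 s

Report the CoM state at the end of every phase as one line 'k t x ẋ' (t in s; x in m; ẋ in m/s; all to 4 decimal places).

1 0.6090 0.0925 0.4271
2 1.1450 0.5568 1.7422

phase 1: p=-0.0605, T=0.609, ωT=2.026448, cosh=3.859444, sinh=3.727641; start (x,ẋ)=(0.051500, -0.249300) → end (x,ẋ)=(0.092479, 0.427058)
phase 2: p=0.0472, T=0.536, ωT=1.783540, cosh=3.059464, sinh=2.891422; start (x,ẋ)=(0.092479, 0.427058) → end (x,ẋ)=(0.556819, 1.742204)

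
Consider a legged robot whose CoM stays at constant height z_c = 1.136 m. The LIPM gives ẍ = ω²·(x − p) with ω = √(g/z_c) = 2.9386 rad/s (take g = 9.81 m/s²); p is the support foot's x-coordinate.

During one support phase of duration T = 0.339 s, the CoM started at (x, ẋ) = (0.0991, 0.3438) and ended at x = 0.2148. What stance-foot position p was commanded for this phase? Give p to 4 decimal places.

ωT = 2.9386·0.339 = 0.996185; cosh(ωT) = 1.538609, sinh(ωT) = 1.169323
x(T) = p + (x₀−p)·cosh(ωT) + (ẋ₀/ω)·sinh(ωT) ⇒ p·(1 − cosh) = x(T) − x₀·cosh − (ẋ₀/ω)·sinh
numerator   = 0.2148 − (0.0991)·1.538609 − (0.3438/2.9386)·1.169323 = -0.074481
denominator = 1 − 1.538609 = -0.538609
p = -0.074481 / -0.538609 = 0.1383

p = 0.1383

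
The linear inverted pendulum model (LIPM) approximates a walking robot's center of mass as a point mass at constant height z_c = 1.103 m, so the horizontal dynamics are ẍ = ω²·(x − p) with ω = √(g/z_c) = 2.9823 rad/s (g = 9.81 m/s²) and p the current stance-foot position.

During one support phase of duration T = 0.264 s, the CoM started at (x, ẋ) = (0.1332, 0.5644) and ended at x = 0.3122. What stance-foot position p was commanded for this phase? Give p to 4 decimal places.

p = 0.0899

ωT = 2.9823·0.264 = 0.787327; cosh(ωT) = 1.326287, sinh(ωT) = 0.871228
x(T) = p + (x₀−p)·cosh(ωT) + (ẋ₀/ω)·sinh(ωT) ⇒ p·(1 − cosh) = x(T) − x₀·cosh − (ẋ₀/ω)·sinh
numerator   = 0.3122 − (0.1332)·1.326287 − (0.5644/2.9823)·0.871228 = -0.029341
denominator = 1 − 1.326287 = -0.326287
p = -0.029341 / -0.326287 = 0.0899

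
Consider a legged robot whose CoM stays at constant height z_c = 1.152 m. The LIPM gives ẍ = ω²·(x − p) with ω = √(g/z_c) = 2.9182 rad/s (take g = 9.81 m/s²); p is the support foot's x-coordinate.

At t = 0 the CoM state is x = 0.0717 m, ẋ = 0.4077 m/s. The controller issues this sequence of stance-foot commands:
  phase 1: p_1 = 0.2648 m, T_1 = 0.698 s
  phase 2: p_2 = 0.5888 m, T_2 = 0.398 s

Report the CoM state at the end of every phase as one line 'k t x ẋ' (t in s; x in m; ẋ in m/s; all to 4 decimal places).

phase 1: p=0.2648, T=0.698, ωT=2.036904, cosh=3.898632, sinh=3.768200; start (x,ẋ)=(0.071700, 0.407700) → end (x,ẋ)=(0.038427, -0.533925)
phase 2: p=0.5888, T=0.398, ωT=1.161444, cosh=1.753788, sinh=1.440754; start (x,ẋ)=(0.038427, -0.533925) → end (x,ẋ)=(-0.640043, -3.250383)

1 0.6980 0.0384 -0.5339
2 1.0960 -0.6400 -3.2504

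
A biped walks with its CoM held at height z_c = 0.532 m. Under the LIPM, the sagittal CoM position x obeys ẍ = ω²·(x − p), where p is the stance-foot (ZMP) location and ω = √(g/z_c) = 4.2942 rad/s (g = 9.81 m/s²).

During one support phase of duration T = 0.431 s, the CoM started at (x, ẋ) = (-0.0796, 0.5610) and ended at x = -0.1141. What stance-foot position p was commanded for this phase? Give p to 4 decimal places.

ωT = 4.2942·0.431 = 1.850800; cosh(ωT) = 3.261011, sinh(ωT) = 3.103900
x(T) = p + (x₀−p)·cosh(ωT) + (ẋ₀/ω)·sinh(ωT) ⇒ p·(1 − cosh) = x(T) − x₀·cosh − (ẋ₀/ω)·sinh
numerator   = -0.1141 − (-0.0796)·3.261011 − (0.5610/4.2942)·3.103900 = -0.260021
denominator = 1 − 3.261011 = -2.261011
p = -0.260021 / -2.261011 = 0.1150

p = 0.1150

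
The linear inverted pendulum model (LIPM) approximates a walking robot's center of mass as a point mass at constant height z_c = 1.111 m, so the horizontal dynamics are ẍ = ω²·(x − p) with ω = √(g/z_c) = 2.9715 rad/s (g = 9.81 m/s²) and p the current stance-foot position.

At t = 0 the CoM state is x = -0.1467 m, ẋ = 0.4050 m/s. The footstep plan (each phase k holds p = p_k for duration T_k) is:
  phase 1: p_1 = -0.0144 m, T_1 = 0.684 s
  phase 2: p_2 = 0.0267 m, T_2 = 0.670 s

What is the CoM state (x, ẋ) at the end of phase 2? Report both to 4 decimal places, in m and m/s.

phase 1: p=-0.0144, T=0.684, ωT=2.032506, cosh=3.882099, sinh=3.751092; start (x,ẋ)=(-0.146700, 0.405000) → end (x,ẋ)=(-0.016747, 0.097585)
phase 2: p=0.0267, T=0.670, ωT=1.990905, cosh=3.729365, sinh=3.592793; start (x,ẋ)=(-0.016747, 0.097585) → end (x,ẋ)=(-0.017342, -0.099912)

x = -0.0173, ẋ = -0.0999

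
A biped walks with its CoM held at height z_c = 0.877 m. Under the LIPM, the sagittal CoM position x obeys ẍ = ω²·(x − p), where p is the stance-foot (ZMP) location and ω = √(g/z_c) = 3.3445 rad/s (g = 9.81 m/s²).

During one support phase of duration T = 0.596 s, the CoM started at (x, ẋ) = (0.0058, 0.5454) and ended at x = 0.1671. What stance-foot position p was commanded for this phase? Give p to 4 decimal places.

ωT = 3.3445·0.596 = 1.993322; cosh(ωT) = 3.738059, sinh(ωT) = 3.601817
x(T) = p + (x₀−p)·cosh(ωT) + (ẋ₀/ω)·sinh(ωT) ⇒ p·(1 − cosh) = x(T) − x₀·cosh − (ẋ₀/ω)·sinh
numerator   = 0.1671 − (0.0058)·3.738059 − (0.5454/3.3445)·3.601817 = -0.441942
denominator = 1 − 3.738059 = -2.738059
p = -0.441942 / -2.738059 = 0.1614

p = 0.1614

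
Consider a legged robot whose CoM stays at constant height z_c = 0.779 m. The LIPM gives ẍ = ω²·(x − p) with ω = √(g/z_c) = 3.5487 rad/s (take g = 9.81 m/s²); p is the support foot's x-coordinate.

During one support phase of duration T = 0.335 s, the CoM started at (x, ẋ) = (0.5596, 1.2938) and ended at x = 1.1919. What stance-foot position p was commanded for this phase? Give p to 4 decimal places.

ωT = 3.5487·0.335 = 1.188815; cosh(ωT) = 1.793884, sinh(ωT) = 1.489302
x(T) = p + (x₀−p)·cosh(ωT) + (ẋ₀/ω)·sinh(ωT) ⇒ p·(1 − cosh) = x(T) − x₀·cosh − (ẋ₀/ω)·sinh
numerator   = 1.1919 − (0.5596)·1.793884 − (1.2938/3.5487)·1.489302 = -0.354934
denominator = 1 − 1.793884 = -0.793884
p = -0.354934 / -0.793884 = 0.4471

p = 0.4471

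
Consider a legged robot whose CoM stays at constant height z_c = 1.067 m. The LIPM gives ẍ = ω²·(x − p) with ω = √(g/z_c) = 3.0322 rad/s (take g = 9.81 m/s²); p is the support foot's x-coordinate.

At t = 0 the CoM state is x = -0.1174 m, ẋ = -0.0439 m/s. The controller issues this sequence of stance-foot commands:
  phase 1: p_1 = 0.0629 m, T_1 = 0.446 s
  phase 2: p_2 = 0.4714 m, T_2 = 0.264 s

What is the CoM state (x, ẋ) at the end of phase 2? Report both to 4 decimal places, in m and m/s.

x = -0.9232, ẋ = -3.6141

phase 1: p=0.0629, T=0.446, ωT=1.352361, cosh=2.062587, sinh=1.803958; start (x,ẋ)=(-0.117400, -0.043900) → end (x,ẋ)=(-0.335102, -1.076781)
phase 2: p=0.4714, T=0.264, ωT=0.800501, cosh=1.337880, sinh=0.888776; start (x,ẋ)=(-0.335102, -1.076781) → end (x,ẋ)=(-0.923221, -3.614084)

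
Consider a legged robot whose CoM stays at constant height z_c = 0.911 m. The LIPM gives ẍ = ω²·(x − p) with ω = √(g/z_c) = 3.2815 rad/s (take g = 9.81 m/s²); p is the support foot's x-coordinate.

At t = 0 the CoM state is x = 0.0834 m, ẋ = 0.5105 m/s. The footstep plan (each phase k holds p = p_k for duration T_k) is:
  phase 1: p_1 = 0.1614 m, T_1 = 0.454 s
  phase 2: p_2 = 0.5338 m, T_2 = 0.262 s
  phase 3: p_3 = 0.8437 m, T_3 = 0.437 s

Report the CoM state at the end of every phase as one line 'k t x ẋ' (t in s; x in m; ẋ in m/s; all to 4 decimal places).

phase 1: p=0.1614, T=0.454, ωT=1.489801, cosh=2.330815, sinh=2.105398; start (x,ẋ)=(0.083400, 0.510500) → end (x,ẋ)=(0.307131, 0.650990)
phase 2: p=0.5338, T=0.262, ωT=0.859753, cosh=1.392922, sinh=0.969655; start (x,ẋ)=(0.307131, 0.650990) → end (x,ẋ)=(0.410430, 0.185535)
phase 3: p=0.8437, T=0.437, ωT=1.434015, cosh=2.216931, sinh=1.978581; start (x,ẋ)=(0.410430, 0.185535) → end (x,ẋ)=(-0.004961, -2.401779)

1 0.4540 0.3071 0.6510
2 0.7160 0.4104 0.1855
3 1.1530 -0.0050 -2.4018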